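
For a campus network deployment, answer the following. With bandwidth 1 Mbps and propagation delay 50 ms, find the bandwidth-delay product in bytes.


Given: bandwidth = 1 Mbps, delay = 50 ms
BDP in bits = 1 * 10^6 * 50 / 1000
BDP in bits = 50000
BDP in bytes = 50000 / 8 = 6250

6250


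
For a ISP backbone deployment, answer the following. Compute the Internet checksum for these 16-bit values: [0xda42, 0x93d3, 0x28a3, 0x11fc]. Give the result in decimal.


Given words: [0xda42, 0x93d3, 0x28a3, 0x11fc]
Step 1: Sum all words
Raw sum = 55874 + 37843 + 10403 + 4604 = 108724
Step 2: Fold carry: (43188 + 1) = 43189
One's complement = ~43189 & 0xFFFF = 22346

22346


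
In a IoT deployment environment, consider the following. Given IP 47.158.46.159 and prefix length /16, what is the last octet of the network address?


Given: IP = 47.158.46.159, prefix = /16
Subnet mask = 255.255.0.0
Last octet of IP: 159
Last octet of mask: 0
Network last octet = 159 AND 0 = 0

0


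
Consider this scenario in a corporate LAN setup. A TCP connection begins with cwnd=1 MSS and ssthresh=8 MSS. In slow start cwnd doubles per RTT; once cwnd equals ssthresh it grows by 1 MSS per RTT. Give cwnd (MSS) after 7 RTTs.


RTT 0: cwnd = 1 MSS (initial)
RTT 1: cwnd = 2 MSS (slow start, doubled)
RTT 2: cwnd = 4 MSS (slow start, doubled)
RTT 3: cwnd = 8 MSS (slow start, doubled)
RTT 4: cwnd = 9 MSS (congestion avoidance, +1)
RTT 5: cwnd = 10 MSS (congestion avoidance, +1)
RTT 6: cwnd = 11 MSS (congestion avoidance, +1)
RTT 7: cwnd = 12 MSS (congestion avoidance, +1)

12


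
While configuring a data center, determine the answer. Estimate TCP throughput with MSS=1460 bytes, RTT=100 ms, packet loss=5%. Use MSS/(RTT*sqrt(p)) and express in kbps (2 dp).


Given: MSS = 1460 bytes, RTT = 100 ms, loss = 5%
RTT in seconds = 100 / 1000 = 0.1
Loss rate = 5% = 0.05
sqrt(loss) = sqrt(0.05) = 0.223606797750
Throughput (bytes/s) = 1460 / (0.1 * 0.223606797750) = 65293.1849
Throughput (kbps) = 65293.1849 * 8 / 1000 = 522.345480 -> 522.35 kbps (2 dp)

522.35


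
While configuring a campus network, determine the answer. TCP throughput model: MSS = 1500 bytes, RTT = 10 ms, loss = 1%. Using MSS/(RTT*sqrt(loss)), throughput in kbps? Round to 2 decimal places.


Given: MSS = 1500 bytes, RTT = 10 ms, loss = 1%
RTT in seconds = 10 / 1000 = 0.01
Loss rate = 1% = 0.01
sqrt(loss) = sqrt(0.01) = 0.1
Throughput (bytes/s) = 1500 / (0.01 * 0.1) = 1500000.0000
Throughput (kbps) = 1500000.0000 * 8 / 1000 = 12000.000000 -> 12000.00 kbps (2 dp)

12000.00


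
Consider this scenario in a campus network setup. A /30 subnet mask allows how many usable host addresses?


Given: subnet mask /30
Host bits = 32 - 30 = 2
Total addresses = 2^2 = 4
Usable hosts = 4 - 2 (network + broadcast) = 2

2


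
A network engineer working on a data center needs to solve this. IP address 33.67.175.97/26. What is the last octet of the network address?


Given: IP = 33.67.175.97, prefix = /26
Subnet mask = 255.255.255.192
Last octet of IP: 97
Last octet of mask: 192
Network last octet = 97 AND 192 = 64

64


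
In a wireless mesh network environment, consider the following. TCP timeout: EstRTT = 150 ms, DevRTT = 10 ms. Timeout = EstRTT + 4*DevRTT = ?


Given: EstRTT = 150 ms, DevRTT = 10 ms
Timeout = EstRTT + 4 * DevRTT
4 * DevRTT = 4 * 10 = 40
Timeout = 150 + 40 = 190 ms

190


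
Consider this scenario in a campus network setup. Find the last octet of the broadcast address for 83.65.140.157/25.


Given: IP = 83.65.140.157, prefix = /25
Host bits = 32 - 25 = 7
Network last octet = 157 AND mask = 128
Host part size = 2^7 - 1 = 127
Broadcast last octet = 128 OR 127 = 255

255


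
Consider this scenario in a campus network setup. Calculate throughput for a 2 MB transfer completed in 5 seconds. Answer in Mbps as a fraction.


Given: file = 2 MB, time = 5 s
File in Mb = 2 * 8 = 16 Mb
Throughput = 16 / 5 Mbps
Throughput = 16/5 Mbps

16/5


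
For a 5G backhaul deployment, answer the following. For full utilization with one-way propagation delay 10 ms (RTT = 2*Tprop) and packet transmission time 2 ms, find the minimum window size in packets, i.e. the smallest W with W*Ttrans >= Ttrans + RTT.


Given: Ttrans = 2 ms, RTT = 20 ms (= 2 * Tprop, Tprop = 10 ms)
Time until first ACK returns = Ttrans + RTT = 2 + 20 = 22 ms
Need W * Ttrans >= Ttrans + RTT  ->  W >= (Ttrans + RTT) / Ttrans
(Ttrans + RTT) / Ttrans = 22 / 2 = 11
W_min = ceil(11) = 11

11


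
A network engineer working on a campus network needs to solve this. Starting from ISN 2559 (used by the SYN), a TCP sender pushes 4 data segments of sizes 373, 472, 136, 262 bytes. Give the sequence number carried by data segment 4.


The SYN occupies sequence number ISN = 2559, so the first data byte is ISN + 1 = 2560.
SEQ of data segment i = (ISN + 1) + sum of payload sizes of segments 1..i-1.
Segment 1: SEQ = 2560, payload = 373 bytes
Segment 2: SEQ = 2933, payload = 472 bytes
Segment 3: SEQ = 3405, payload = 136 bytes
Segment 4: SEQ = 3541, payload = 262 bytes
SEQ of segment 4 = 2560 + 373 + 472 + 136 = 3541

3541


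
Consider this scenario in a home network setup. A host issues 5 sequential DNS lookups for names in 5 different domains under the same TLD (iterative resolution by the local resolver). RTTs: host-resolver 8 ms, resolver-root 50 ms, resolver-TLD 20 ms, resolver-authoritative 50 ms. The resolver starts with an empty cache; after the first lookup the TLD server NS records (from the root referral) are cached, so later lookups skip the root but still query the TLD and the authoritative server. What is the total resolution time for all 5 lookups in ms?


Lookup 1 (cold cache): local + root + TLD + auth = 8 + 50 + 20 + 50 = 128 ms
Lookups 2..5 (TLD NS cached -> skip root; new domain -> still ask TLD and auth): local + TLD + auth = 8 + 20 + 50 = 78 ms each
Remaining 4 lookups: 4 * 78 = 312 ms
Total = 128 + 312 = 440 ms

440


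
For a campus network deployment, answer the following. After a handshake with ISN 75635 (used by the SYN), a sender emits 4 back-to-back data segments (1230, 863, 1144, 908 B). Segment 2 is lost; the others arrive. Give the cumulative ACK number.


SYN uses sequence number 75635; first data byte = ISN + 1 = 75636.
Segment 1: SEQ = 75636, len = 1230 B, covers [75636, 76865]
Segment 2: SEQ = 76866, len = 863 B, covers [76866, 77728] [LOST]
Segment 3: SEQ = 77729, len = 1144 B, covers [77729, 78872]
Segment 4: SEQ = 78873, len = 908 B, covers [78873, 79780]
In-order data received: bytes [75636, 76865] (segments 1..1).
Segment 2 missing -> gap begins at byte 76866; later segments buffered out of order.
Cumulative ACK = next expected in-order byte = 75636 + 1230 = 76866

76866


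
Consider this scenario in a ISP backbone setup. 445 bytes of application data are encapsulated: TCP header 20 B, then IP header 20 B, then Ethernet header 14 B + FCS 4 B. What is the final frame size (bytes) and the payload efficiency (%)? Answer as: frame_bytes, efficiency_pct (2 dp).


TCP segment = 445 + 20 = 465 B
IP packet = 465 + 20 = 485 B
Ethernet frame = 485 + 14 + 4 = 503 B
Efficiency = app / frame = 445 / 503 = 0.884692 = 88.4692% -> 88.47% (2 dp)

503, 88.47


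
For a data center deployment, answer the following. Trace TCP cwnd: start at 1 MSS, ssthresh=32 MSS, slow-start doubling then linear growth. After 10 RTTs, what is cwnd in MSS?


RTT 0: cwnd = 1 MSS (initial)
RTT 1: cwnd = 2 MSS (slow start, doubled)
RTT 2: cwnd = 4 MSS (slow start, doubled)
RTT 3: cwnd = 8 MSS (slow start, doubled)
RTT 4: cwnd = 16 MSS (slow start, doubled)
RTT 5: cwnd = 32 MSS (slow start, doubled)
RTT 6: cwnd = 33 MSS (congestion avoidance, +1)
RTT 7: cwnd = 34 MSS (congestion avoidance, +1)
RTT 8: cwnd = 35 MSS (congestion avoidance, +1)
RTT 9: cwnd = 36 MSS (congestion avoidance, +1)
RTT 10: cwnd = 37 MSS (congestion avoidance, +1)

37


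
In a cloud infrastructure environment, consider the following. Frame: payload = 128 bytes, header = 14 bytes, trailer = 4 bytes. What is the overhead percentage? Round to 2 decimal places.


Given: payload = 128 B, header = 14 B, trailer = 4 B
Overhead bytes = header + trailer = 14 + 4 = 18
Total frame = payload + overhead = 128 + 18 = 146
Overhead % = 18 / 146 * 100 = 12.3288% -> 12.33% (2 dp)

12.33


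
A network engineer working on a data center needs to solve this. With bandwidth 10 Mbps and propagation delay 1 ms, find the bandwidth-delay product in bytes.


Given: bandwidth = 10 Mbps, delay = 1 ms
BDP in bits = 10 * 10^6 * 1 / 1000
BDP in bits = 10000
BDP in bytes = 10000 / 8 = 1250

1250


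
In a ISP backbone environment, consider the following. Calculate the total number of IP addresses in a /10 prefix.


Given: CIDR prefix /10
Host bits = 32 - 10 = 22
Total addresses = 2^22 = 4194304

4194304


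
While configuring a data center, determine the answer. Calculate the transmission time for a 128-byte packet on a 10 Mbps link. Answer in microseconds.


Given: packet = 128 bytes, bandwidth = 10 Mbps
Packet in bits = 128 * 8 = 1024 bits
Bandwidth = 10 * 10^6 = 10000000 bps
Time = 1024 / 10000000 seconds
Time in us = 1024 * 10^6 / 10000000 = 102.4

102.4


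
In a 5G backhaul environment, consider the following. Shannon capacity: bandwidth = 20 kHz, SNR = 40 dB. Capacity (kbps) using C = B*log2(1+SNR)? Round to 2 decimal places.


Given: B = 20 kHz, SNR = 40 dB
SNR linear = 10^(40/10) = 10000
1 + SNR = 10001
log2(10001) = 13.2878566418
C = 20 * 1000 * 13.2878566418 = 265757.1328 bps
C = 265.757133 kbps -> 265.76 kbps (2 dp)

265.76


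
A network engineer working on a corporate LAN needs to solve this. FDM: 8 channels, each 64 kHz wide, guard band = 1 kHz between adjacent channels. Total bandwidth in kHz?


Given: 8 channels, 64 kHz each, guard = 1 kHz
Channel bandwidth = 8 * 64 = 512 kHz
Guard bands = 7 gaps * 1 kHz = 7 kHz
Total = 512 + 7 = 519 kHz

519


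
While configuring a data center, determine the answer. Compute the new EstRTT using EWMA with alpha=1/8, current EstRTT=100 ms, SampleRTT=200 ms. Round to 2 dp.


Given: EstRTT = 100 ms, SampleRTT = 200 ms, alpha = 1/8
New EstRTT = (1 - alpha) * EstRTT + alpha * SampleRTT
(7/8) * 100 = 87.5
(1/8) * 200 = 25
New EstRTT = 87.5 + 25 = 112.5 ms -> 112.50 ms (2 dp)

112.50


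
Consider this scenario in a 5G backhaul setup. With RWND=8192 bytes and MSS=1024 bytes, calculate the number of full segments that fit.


Given: RWND = 8192 bytes, MSS = 1024 bytes
Full segments = floor(RWND / MSS)
Full segments = floor(8192 / 1024)
Full segments = floor(8.0) = 8

8


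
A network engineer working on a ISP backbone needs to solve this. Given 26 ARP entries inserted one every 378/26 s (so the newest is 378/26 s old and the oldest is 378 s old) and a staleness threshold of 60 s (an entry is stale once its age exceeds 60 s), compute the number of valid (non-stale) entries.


Ages are k * 378/26 s for k = 1..26 (spacing = 14.5385 s).
Entry k is valid iff k * 378/26 <= 60 iff k <= 26 * 60 / 378 = 4.1270
n_valid = floor(4.1270) = 4
(n_stale = 26 - 4 = 22)

4


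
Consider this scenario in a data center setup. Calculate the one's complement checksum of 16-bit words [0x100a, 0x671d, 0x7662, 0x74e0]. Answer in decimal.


Given words: [0x100a, 0x671d, 0x7662, 0x74e0]
Step 1: Sum all words
Raw sum = 4106 + 26397 + 30306 + 29920 = 90729
Step 2: Fold carry: (25193 + 1) = 25194
One's complement = ~25194 & 0xFFFF = 40341

40341


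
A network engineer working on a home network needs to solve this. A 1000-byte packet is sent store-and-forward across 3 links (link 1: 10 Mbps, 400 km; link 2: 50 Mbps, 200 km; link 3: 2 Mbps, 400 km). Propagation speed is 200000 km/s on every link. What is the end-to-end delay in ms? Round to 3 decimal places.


Packet = 1000 bytes = 8000 bits. Store-and-forward: sum (t_trans + t_prop) per link.
Link 1: t_trans = 8000/(10*10^6) s = 0.8000 ms; t_prop = 400/200000 s = 2.0000 ms; subtotal = 2.8000 ms
Link 2: t_trans = 8000/(50*10^6) s = 0.1600 ms; t_prop = 200/200000 s = 1.0000 ms; subtotal = 1.1600 ms
Link 3: t_trans = 8000/(2*10^6) s = 4.0000 ms; t_prop = 400/200000 s = 2.0000 ms; subtotal = 6.0000 ms
End-to-end = 2.8000 + 1.1600 + 6.0000 = 9.9600 ms -> 9.960 ms (3 dp)

9.960


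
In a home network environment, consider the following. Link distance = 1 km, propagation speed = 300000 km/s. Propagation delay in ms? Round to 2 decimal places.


Given: distance = 1 km, speed = 300000 km/s
Delay = distance / speed = 1 / 300000 seconds
Delay in ms = 1 * 1000 / 300000
Delay = 0.0033 ms
Rounded to 2 dp = 0.00 ms

0.00


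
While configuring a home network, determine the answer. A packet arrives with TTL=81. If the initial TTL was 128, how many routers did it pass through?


Given: initial TTL = 128, received TTL = 81
Hops = initial TTL - received TTL
Hops = 128 - 81 = 47

47


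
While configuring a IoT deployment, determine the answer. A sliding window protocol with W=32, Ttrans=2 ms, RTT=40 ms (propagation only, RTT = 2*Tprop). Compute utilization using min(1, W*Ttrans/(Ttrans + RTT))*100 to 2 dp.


Given: W = 32, Ttrans = 2 ms, RTT = 40 ms (= 2 * Tprop, Tprop = 20 ms)
Cycle time = Ttrans + RTT = 2 + 40 = 42 ms (first packet sent until its ACK returns)
W * Ttrans = 32 * 2 = 64 ms of sending per cycle
W * Ttrans / (Ttrans + RTT) = 64 / 42 = 1.523810
U = min(1, 1.523810) = 1.000000
U% = 100.00%

100.00


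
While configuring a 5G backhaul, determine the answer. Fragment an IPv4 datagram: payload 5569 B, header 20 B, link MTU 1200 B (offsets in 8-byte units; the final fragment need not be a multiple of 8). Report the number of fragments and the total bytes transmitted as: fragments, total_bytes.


Max data per non-final fragment = floor((MTU - header)/8)*8 = floor((1200 - 20)/8)*8 = floor(1180/8)*8 = 1176 B
Final fragment needs no 8-byte alignment: it can carry up to MTU - header = 1180 B
Non-final fragments needed = ceil((payload - 1180) / 1176) = ceil(4389/1176) = ceil(3.7321) = 4
Number of fragments = 4 + 1 = 5
Fragment sizes (data): 4 * 1176 B + 865 B (last, 865 <= 1180 OK)
Total bytes sent = payload + n_frags * header = 5569 + 5*20 = 5569 + 100 = 5669 B

5, 5669


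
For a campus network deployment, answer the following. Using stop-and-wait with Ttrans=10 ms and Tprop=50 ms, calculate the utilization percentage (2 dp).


Given: Ttrans = 10 ms, Tprop = 50 ms
RTT = 2 * Tprop = 2 * 50 = 100 ms
U = Ttrans / (Ttrans + RTT)
U = 10 / (10 + 100)
U = 10 / 110 = 0.090909
U% = 9.09%

9.09


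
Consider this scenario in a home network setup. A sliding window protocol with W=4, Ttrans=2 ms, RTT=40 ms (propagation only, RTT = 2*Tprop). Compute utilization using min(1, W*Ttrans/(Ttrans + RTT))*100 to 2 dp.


Given: W = 4, Ttrans = 2 ms, RTT = 40 ms (= 2 * Tprop, Tprop = 20 ms)
Cycle time = Ttrans + RTT = 2 + 40 = 42 ms (first packet sent until its ACK returns)
W * Ttrans = 4 * 2 = 8 ms of sending per cycle
W * Ttrans / (Ttrans + RTT) = 8 / 42 = 0.190476
U = min(1, 0.190476) = 0.190476
U% = 19.05%

19.05


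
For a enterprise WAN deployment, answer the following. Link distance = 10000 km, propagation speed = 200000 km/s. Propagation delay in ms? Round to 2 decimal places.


Given: distance = 10000 km, speed = 200000 km/s
Delay = distance / speed = 10000 / 200000 seconds
Delay in ms = 10000 * 1000 / 200000
Delay = 50.0000 ms
Rounded to 2 dp = 50.00 ms

50.00


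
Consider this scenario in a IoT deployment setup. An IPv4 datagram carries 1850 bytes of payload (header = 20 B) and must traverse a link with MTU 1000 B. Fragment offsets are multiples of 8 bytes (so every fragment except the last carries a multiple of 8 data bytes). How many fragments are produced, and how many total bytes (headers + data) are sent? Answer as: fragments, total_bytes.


Max data per non-final fragment = floor((MTU - header)/8)*8 = floor((1000 - 20)/8)*8 = floor(980/8)*8 = 976 B
Final fragment needs no 8-byte alignment: it can carry up to MTU - header = 980 B
Non-final fragments needed = ceil((payload - 980) / 976) = ceil(870/976) = ceil(0.8914) = 1
Number of fragments = 1 + 1 = 2
Fragment sizes (data): 1 * 976 B + 874 B (last, 874 <= 980 OK)
Total bytes sent = payload + n_frags * header = 1850 + 2*20 = 1850 + 40 = 1890 B

2, 1890


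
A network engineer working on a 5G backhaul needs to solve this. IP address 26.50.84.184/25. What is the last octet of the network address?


Given: IP = 26.50.84.184, prefix = /25
Subnet mask = 255.255.255.128
Last octet of IP: 184
Last octet of mask: 128
Network last octet = 184 AND 128 = 128

128


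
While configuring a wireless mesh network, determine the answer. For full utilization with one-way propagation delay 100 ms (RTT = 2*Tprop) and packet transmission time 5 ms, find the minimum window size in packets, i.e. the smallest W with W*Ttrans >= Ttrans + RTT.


Given: Ttrans = 5 ms, RTT = 200 ms (= 2 * Tprop, Tprop = 100 ms)
Time until first ACK returns = Ttrans + RTT = 5 + 200 = 205 ms
Need W * Ttrans >= Ttrans + RTT  ->  W >= (Ttrans + RTT) / Ttrans
(Ttrans + RTT) / Ttrans = 205 / 5 = 41
W_min = ceil(41) = 41

41


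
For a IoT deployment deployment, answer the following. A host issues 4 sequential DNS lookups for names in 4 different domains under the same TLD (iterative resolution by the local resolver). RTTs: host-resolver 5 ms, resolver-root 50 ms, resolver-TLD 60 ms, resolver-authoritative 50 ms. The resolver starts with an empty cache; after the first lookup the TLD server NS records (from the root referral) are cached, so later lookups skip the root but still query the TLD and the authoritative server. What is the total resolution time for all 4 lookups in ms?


Lookup 1 (cold cache): local + root + TLD + auth = 5 + 50 + 60 + 50 = 165 ms
Lookups 2..4 (TLD NS cached -> skip root; new domain -> still ask TLD and auth): local + TLD + auth = 5 + 60 + 50 = 115 ms each
Remaining 3 lookups: 3 * 115 = 345 ms
Total = 165 + 345 = 510 ms

510


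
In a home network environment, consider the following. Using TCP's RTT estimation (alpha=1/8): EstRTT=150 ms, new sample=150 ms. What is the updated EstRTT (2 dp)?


Given: EstRTT = 150 ms, SampleRTT = 150 ms, alpha = 1/8
New EstRTT = (1 - alpha) * EstRTT + alpha * SampleRTT
(7/8) * 150 = 131.25
(1/8) * 150 = 18.75
New EstRTT = 131.25 + 18.75 = 150 ms -> 150.00 ms (2 dp)

150.00


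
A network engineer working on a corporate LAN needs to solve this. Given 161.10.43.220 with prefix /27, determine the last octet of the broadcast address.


Given: IP = 161.10.43.220, prefix = /27
Host bits = 32 - 27 = 5
Network last octet = 220 AND mask = 192
Host part size = 2^5 - 1 = 31
Broadcast last octet = 192 OR 31 = 223

223


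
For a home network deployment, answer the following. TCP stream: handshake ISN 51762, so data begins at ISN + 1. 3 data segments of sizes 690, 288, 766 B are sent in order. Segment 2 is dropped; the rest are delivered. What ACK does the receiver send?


SYN uses sequence number 51762; first data byte = ISN + 1 = 51763.
Segment 1: SEQ = 51763, len = 690 B, covers [51763, 52452]
Segment 2: SEQ = 52453, len = 288 B, covers [52453, 52740] [LOST]
Segment 3: SEQ = 52741, len = 766 B, covers [52741, 53506]
In-order data received: bytes [51763, 52452] (segments 1..1).
Segment 2 missing -> gap begins at byte 52453; later segments buffered out of order.
Cumulative ACK = next expected in-order byte = 51763 + 690 = 52453

52453


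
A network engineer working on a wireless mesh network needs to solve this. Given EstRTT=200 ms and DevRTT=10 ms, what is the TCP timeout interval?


Given: EstRTT = 200 ms, DevRTT = 10 ms
Timeout = EstRTT + 4 * DevRTT
4 * DevRTT = 4 * 10 = 40
Timeout = 200 + 40 = 240 ms

240


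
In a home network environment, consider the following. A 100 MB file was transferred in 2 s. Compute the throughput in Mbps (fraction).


Given: file = 100 MB, time = 2 s
File in Mb = 100 * 8 = 800 Mb
Throughput = 800 / 2 Mbps
Throughput = 400 Mbps

400


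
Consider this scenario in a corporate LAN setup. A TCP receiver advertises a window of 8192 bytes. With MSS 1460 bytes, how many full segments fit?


Given: RWND = 8192 bytes, MSS = 1460 bytes
Full segments = floor(RWND / MSS)
Full segments = floor(8192 / 1460)
Full segments = floor(5.611) = 5

5


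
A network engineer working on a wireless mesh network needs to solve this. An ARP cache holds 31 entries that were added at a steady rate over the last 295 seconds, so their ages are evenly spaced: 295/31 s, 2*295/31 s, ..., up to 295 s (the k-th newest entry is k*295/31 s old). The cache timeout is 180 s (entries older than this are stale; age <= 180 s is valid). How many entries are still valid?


Ages are k * 295/31 s for k = 1..31 (spacing = 9.5161 s).
Entry k is valid iff k * 295/31 <= 180 iff k <= 31 * 180 / 295 = 18.9153
n_valid = floor(18.9153) = 18
(n_stale = 31 - 18 = 13)

18


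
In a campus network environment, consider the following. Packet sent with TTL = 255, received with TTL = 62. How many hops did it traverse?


Given: initial TTL = 255, received TTL = 62
Hops = initial TTL - received TTL
Hops = 255 - 62 = 193

193


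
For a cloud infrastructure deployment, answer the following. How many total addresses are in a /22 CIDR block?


Given: CIDR prefix /22
Host bits = 32 - 22 = 10
Total addresses = 2^10 = 1024

1024


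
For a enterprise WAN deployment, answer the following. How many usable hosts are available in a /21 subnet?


Given: subnet mask /21
Host bits = 32 - 21 = 11
Total addresses = 2^11 = 2048
Usable hosts = 2048 - 2 (network + broadcast) = 2046

2046


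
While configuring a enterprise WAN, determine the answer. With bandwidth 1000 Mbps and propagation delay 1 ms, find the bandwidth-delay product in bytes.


Given: bandwidth = 1000 Mbps, delay = 1 ms
BDP in bits = 1000 * 10^6 * 1 / 1000
BDP in bits = 1000000
BDP in bytes = 1000000 / 8 = 125000

125000


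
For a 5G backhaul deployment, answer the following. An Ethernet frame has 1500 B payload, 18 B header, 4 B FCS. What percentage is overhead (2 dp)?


Given: payload = 1500 B, header = 18 B, trailer = 4 B
Overhead bytes = header + trailer = 18 + 4 = 22
Total frame = payload + overhead = 1500 + 22 = 1522
Overhead % = 22 / 1522 * 100 = 1.4455% -> 1.45% (2 dp)

1.45


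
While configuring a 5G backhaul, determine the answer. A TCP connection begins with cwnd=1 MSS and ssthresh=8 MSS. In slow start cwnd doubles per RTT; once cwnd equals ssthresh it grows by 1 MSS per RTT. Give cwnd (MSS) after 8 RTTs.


RTT 0: cwnd = 1 MSS (initial)
RTT 1: cwnd = 2 MSS (slow start, doubled)
RTT 2: cwnd = 4 MSS (slow start, doubled)
RTT 3: cwnd = 8 MSS (slow start, doubled)
RTT 4: cwnd = 9 MSS (congestion avoidance, +1)
RTT 5: cwnd = 10 MSS (congestion avoidance, +1)
RTT 6: cwnd = 11 MSS (congestion avoidance, +1)
RTT 7: cwnd = 12 MSS (congestion avoidance, +1)
RTT 8: cwnd = 13 MSS (congestion avoidance, +1)

13


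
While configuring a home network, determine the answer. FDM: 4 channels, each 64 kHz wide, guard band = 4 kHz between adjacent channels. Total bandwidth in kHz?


Given: 4 channels, 64 kHz each, guard = 4 kHz
Channel bandwidth = 4 * 64 = 256 kHz
Guard bands = 3 gaps * 4 kHz = 12 kHz
Total = 256 + 12 = 268 kHz

268


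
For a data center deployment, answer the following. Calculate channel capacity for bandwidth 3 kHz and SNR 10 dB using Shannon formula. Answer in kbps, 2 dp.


Given: B = 3 kHz, SNR = 10 dB
SNR linear = 10^(10/10) = 10
1 + SNR = 11
log2(11) = 3.4594316186
C = 3 * 1000 * 3.4594316186 = 10378.2949 bps
C = 10.378295 kbps -> 10.38 kbps (2 dp)

10.38


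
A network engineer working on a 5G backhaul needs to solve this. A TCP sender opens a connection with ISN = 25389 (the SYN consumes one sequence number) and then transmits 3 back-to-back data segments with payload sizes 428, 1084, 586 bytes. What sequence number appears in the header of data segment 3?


The SYN occupies sequence number ISN = 25389, so the first data byte is ISN + 1 = 25390.
SEQ of data segment i = (ISN + 1) + sum of payload sizes of segments 1..i-1.
Segment 1: SEQ = 25390, payload = 428 bytes
Segment 2: SEQ = 25818, payload = 1084 bytes
Segment 3: SEQ = 26902, payload = 586 bytes
SEQ of segment 3 = 25390 + 428 + 1084 = 26902

26902


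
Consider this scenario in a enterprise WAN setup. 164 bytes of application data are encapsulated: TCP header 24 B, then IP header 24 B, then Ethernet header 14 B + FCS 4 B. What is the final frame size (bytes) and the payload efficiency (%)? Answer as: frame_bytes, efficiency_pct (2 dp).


TCP segment = 164 + 24 = 188 B
IP packet = 188 + 24 = 212 B
Ethernet frame = 212 + 14 + 4 = 230 B
Efficiency = app / frame = 164 / 230 = 0.713043 = 71.3043% -> 71.30% (2 dp)

230, 71.30


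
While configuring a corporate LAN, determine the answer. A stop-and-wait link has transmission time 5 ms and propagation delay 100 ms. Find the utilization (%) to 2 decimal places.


Given: Ttrans = 5 ms, Tprop = 100 ms
RTT = 2 * Tprop = 2 * 100 = 200 ms
U = Ttrans / (Ttrans + RTT)
U = 5 / (5 + 200)
U = 5 / 205 = 0.02439
U% = 2.44%

2.44


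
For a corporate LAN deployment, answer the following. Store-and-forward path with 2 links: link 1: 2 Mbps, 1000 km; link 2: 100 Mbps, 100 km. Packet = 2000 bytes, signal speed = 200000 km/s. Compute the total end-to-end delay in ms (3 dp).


Packet = 2000 bytes = 16000 bits. Store-and-forward: sum (t_trans + t_prop) per link.
Link 1: t_trans = 16000/(2*10^6) s = 8.0000 ms; t_prop = 1000/200000 s = 5.0000 ms; subtotal = 13.0000 ms
Link 2: t_trans = 16000/(100*10^6) s = 0.1600 ms; t_prop = 100/200000 s = 0.5000 ms; subtotal = 0.6600 ms
End-to-end = 13.0000 + 0.6600 = 13.6600 ms -> 13.660 ms (3 dp)

13.660


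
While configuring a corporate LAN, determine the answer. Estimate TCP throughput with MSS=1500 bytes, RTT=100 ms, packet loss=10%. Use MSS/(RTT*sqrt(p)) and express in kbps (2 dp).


Given: MSS = 1500 bytes, RTT = 100 ms, loss = 10%
RTT in seconds = 100 / 1000 = 0.1
Loss rate = 10% = 0.1
sqrt(loss) = sqrt(0.1) = 0.316227766017
Throughput (bytes/s) = 1500 / (0.1 * 0.316227766017) = 47434.1649
Throughput (kbps) = 47434.1649 * 8 / 1000 = 379.473319 -> 379.47 kbps (2 dp)

379.47


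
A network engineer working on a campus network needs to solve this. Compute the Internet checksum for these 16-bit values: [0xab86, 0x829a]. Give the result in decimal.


Given words: [0xab86, 0x829a]
Step 1: Sum all words
Raw sum = 43910 + 33434 = 77344
Step 2: Fold carry: (11808 + 1) = 11809
One's complement = ~11809 & 0xFFFF = 53726

53726


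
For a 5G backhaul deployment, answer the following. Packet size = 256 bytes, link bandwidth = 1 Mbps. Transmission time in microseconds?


Given: packet = 256 bytes, bandwidth = 1 Mbps
Packet in bits = 256 * 8 = 2048 bits
Bandwidth = 1 * 10^6 = 1000000 bps
Time = 2048 / 1000000 seconds
Time in us = 2048 * 10^6 / 1000000 = 2048

2048


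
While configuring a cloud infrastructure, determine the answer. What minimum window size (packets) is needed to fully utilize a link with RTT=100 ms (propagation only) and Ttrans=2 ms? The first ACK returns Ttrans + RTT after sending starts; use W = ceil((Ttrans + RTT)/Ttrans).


Given: Ttrans = 2 ms, RTT = 100 ms (= 2 * Tprop, Tprop = 50 ms)
Time until first ACK returns = Ttrans + RTT = 2 + 100 = 102 ms
Need W * Ttrans >= Ttrans + RTT  ->  W >= (Ttrans + RTT) / Ttrans
(Ttrans + RTT) / Ttrans = 102 / 2 = 51
W_min = ceil(51) = 51

51


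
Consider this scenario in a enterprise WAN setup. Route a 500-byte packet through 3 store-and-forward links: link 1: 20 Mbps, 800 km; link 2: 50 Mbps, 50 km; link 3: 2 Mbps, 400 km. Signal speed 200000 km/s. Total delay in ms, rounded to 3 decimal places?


Packet = 500 bytes = 4000 bits. Store-and-forward: sum (t_trans + t_prop) per link.
Link 1: t_trans = 4000/(20*10^6) s = 0.2000 ms; t_prop = 800/200000 s = 4.0000 ms; subtotal = 4.2000 ms
Link 2: t_trans = 4000/(50*10^6) s = 0.0800 ms; t_prop = 50/200000 s = 0.2500 ms; subtotal = 0.3300 ms
Link 3: t_trans = 4000/(2*10^6) s = 2.0000 ms; t_prop = 400/200000 s = 2.0000 ms; subtotal = 4.0000 ms
End-to-end = 4.2000 + 0.3300 + 4.0000 = 8.5300 ms -> 8.530 ms (3 dp)

8.530


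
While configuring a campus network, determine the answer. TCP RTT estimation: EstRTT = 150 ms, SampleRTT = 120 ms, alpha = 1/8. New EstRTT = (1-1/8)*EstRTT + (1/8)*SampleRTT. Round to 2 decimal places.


Given: EstRTT = 150 ms, SampleRTT = 120 ms, alpha = 1/8
New EstRTT = (1 - alpha) * EstRTT + alpha * SampleRTT
(7/8) * 150 = 131.25
(1/8) * 120 = 15
New EstRTT = 131.25 + 15 = 146.25 ms -> 146.25 ms (2 dp)

146.25


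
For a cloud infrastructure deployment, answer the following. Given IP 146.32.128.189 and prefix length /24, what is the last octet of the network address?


Given: IP = 146.32.128.189, prefix = /24
Subnet mask = 255.255.255.0
Last octet of IP: 189
Last octet of mask: 0
Network last octet = 189 AND 0 = 0

0


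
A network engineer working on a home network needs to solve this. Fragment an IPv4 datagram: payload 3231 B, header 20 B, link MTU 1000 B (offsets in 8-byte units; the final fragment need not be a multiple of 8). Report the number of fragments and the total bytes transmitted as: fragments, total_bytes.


Max data per non-final fragment = floor((MTU - header)/8)*8 = floor((1000 - 20)/8)*8 = floor(980/8)*8 = 976 B
Final fragment needs no 8-byte alignment: it can carry up to MTU - header = 980 B
Non-final fragments needed = ceil((payload - 980) / 976) = ceil(2251/976) = ceil(2.3064) = 3
Number of fragments = 3 + 1 = 4
Fragment sizes (data): 3 * 976 B + 303 B (last, 303 <= 980 OK)
Total bytes sent = payload + n_frags * header = 3231 + 4*20 = 3231 + 80 = 3311 B

4, 3311


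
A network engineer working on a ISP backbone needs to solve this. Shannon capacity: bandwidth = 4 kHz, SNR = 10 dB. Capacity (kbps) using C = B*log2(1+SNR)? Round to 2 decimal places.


Given: B = 4 kHz, SNR = 10 dB
SNR linear = 10^(10/10) = 10
1 + SNR = 11
log2(11) = 3.4594316186
C = 4 * 1000 * 3.4594316186 = 13837.7265 bps
C = 13.837726 kbps -> 13.84 kbps (2 dp)

13.84


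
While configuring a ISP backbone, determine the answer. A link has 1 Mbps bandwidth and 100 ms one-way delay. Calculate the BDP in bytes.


Given: bandwidth = 1 Mbps, delay = 100 ms
BDP in bits = 1 * 10^6 * 100 / 1000
BDP in bits = 100000
BDP in bytes = 100000 / 8 = 12500

12500


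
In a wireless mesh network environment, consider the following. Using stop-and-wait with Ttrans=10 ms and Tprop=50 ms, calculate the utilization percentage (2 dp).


Given: Ttrans = 10 ms, Tprop = 50 ms
RTT = 2 * Tprop = 2 * 50 = 100 ms
U = Ttrans / (Ttrans + RTT)
U = 10 / (10 + 100)
U = 10 / 110 = 0.090909
U% = 9.09%

9.09


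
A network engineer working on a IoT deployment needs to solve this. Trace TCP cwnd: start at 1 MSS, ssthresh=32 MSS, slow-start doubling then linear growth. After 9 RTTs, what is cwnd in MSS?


RTT 0: cwnd = 1 MSS (initial)
RTT 1: cwnd = 2 MSS (slow start, doubled)
RTT 2: cwnd = 4 MSS (slow start, doubled)
RTT 3: cwnd = 8 MSS (slow start, doubled)
RTT 4: cwnd = 16 MSS (slow start, doubled)
RTT 5: cwnd = 32 MSS (slow start, doubled)
RTT 6: cwnd = 33 MSS (congestion avoidance, +1)
RTT 7: cwnd = 34 MSS (congestion avoidance, +1)
RTT 8: cwnd = 35 MSS (congestion avoidance, +1)
RTT 9: cwnd = 36 MSS (congestion avoidance, +1)

36


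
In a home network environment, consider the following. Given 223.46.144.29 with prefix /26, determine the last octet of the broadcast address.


Given: IP = 223.46.144.29, prefix = /26
Host bits = 32 - 26 = 6
Network last octet = 29 AND mask = 0
Host part size = 2^6 - 1 = 63
Broadcast last octet = 0 OR 63 = 63

63


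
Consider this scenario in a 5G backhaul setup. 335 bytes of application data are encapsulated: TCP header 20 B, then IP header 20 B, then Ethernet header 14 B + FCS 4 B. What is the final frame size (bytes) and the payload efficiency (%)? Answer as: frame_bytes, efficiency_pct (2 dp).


TCP segment = 335 + 20 = 355 B
IP packet = 355 + 20 = 375 B
Ethernet frame = 375 + 14 + 4 = 393 B
Efficiency = app / frame = 335 / 393 = 0.852417 = 85.2417% -> 85.24% (2 dp)

393, 85.24


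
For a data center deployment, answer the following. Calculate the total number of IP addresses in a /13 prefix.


Given: CIDR prefix /13
Host bits = 32 - 13 = 19
Total addresses = 2^19 = 524288

524288


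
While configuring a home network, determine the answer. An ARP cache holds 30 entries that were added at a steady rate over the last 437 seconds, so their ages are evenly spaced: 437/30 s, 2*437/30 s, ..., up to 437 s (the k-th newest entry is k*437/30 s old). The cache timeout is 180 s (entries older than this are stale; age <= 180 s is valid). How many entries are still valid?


Ages are k * 437/30 s for k = 1..30 (spacing = 14.5667 s).
Entry k is valid iff k * 437/30 <= 180 iff k <= 30 * 180 / 437 = 12.3570
n_valid = floor(12.3570) = 12
(n_stale = 30 - 12 = 18)

12


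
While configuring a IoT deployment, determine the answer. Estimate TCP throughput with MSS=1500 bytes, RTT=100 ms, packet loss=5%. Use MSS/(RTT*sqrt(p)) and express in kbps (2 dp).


Given: MSS = 1500 bytes, RTT = 100 ms, loss = 5%
RTT in seconds = 100 / 1000 = 0.1
Loss rate = 5% = 0.05
sqrt(loss) = sqrt(0.05) = 0.223606797750
Throughput (bytes/s) = 1500 / (0.1 * 0.223606797750) = 67082.0393
Throughput (kbps) = 67082.0393 * 8 / 1000 = 536.656315 -> 536.66 kbps (2 dp)

536.66


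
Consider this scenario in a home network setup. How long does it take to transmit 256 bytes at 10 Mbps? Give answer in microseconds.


Given: packet = 256 bytes, bandwidth = 10 Mbps
Packet in bits = 256 * 8 = 2048 bits
Bandwidth = 10 * 10^6 = 10000000 bps
Time = 2048 / 10000000 seconds
Time in us = 2048 * 10^6 / 10000000 = 204.8

204.8


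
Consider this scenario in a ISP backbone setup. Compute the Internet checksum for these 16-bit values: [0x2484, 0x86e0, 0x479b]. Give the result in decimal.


Given words: [0x2484, 0x86e0, 0x479b]
Step 1: Sum all words
Raw sum = 9348 + 34528 + 18331 = 62207
One's complement = ~62207 & 0xFFFF = 3328

3328


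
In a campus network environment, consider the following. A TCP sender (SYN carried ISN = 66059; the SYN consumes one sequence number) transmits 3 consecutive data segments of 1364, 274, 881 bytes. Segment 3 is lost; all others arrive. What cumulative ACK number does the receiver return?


SYN uses sequence number 66059; first data byte = ISN + 1 = 66060.
Segment 1: SEQ = 66060, len = 1364 B, covers [66060, 67423]
Segment 2: SEQ = 67424, len = 274 B, covers [67424, 67697]
Segment 3: SEQ = 67698, len = 881 B, covers [67698, 68578] [LOST]
In-order data received: bytes [66060, 67697] (segments 1..2).
Segment 3 missing -> gap begins at byte 67698.
Cumulative ACK = next expected in-order byte = 66060 + 1364 + 274 = 67698

67698


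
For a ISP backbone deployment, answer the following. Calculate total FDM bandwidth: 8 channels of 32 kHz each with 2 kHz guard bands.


Given: 8 channels, 32 kHz each, guard = 2 kHz
Channel bandwidth = 8 * 32 = 256 kHz
Guard bands = 7 gaps * 2 kHz = 14 kHz
Total = 256 + 14 = 270 kHz

270


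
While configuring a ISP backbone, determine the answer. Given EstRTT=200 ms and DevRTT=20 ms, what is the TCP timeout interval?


Given: EstRTT = 200 ms, DevRTT = 20 ms
Timeout = EstRTT + 4 * DevRTT
4 * DevRTT = 4 * 20 = 80
Timeout = 200 + 80 = 280 ms

280


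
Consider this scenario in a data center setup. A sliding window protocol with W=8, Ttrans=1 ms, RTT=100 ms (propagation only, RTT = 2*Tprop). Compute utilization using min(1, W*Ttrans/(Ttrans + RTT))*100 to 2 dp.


Given: W = 8, Ttrans = 1 ms, RTT = 100 ms (= 2 * Tprop, Tprop = 50 ms)
Cycle time = Ttrans + RTT = 1 + 100 = 101 ms (first packet sent until its ACK returns)
W * Ttrans = 8 * 1 = 8 ms of sending per cycle
W * Ttrans / (Ttrans + RTT) = 8 / 101 = 0.079208
U = min(1, 0.079208) = 0.079208
U% = 7.92%

7.92


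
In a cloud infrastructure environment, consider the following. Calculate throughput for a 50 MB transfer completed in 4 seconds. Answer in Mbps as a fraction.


Given: file = 50 MB, time = 4 s
File in Mb = 50 * 8 = 400 Mb
Throughput = 400 / 4 Mbps
Throughput = 100 Mbps

100


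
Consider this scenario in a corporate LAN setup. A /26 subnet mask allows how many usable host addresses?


Given: subnet mask /26
Host bits = 32 - 26 = 6
Total addresses = 2^6 = 64
Usable hosts = 64 - 2 (network + broadcast) = 62

62


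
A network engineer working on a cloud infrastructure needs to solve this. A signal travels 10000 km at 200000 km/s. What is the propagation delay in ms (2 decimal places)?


Given: distance = 10000 km, speed = 200000 km/s
Delay = distance / speed = 10000 / 200000 seconds
Delay in ms = 10000 * 1000 / 200000
Delay = 50.0000 ms
Rounded to 2 dp = 50.00 ms

50.00


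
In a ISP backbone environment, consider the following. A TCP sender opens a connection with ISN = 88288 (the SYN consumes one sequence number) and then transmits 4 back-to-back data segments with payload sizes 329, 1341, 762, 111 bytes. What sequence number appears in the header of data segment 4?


The SYN occupies sequence number ISN = 88288, so the first data byte is ISN + 1 = 88289.
SEQ of data segment i = (ISN + 1) + sum of payload sizes of segments 1..i-1.
Segment 1: SEQ = 88289, payload = 329 bytes
Segment 2: SEQ = 88618, payload = 1341 bytes
Segment 3: SEQ = 89959, payload = 762 bytes
Segment 4: SEQ = 90721, payload = 111 bytes
SEQ of segment 4 = 88289 + 329 + 1341 + 762 = 90721

90721


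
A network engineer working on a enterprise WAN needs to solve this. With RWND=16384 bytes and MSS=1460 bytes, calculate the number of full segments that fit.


Given: RWND = 16384 bytes, MSS = 1460 bytes
Full segments = floor(RWND / MSS)
Full segments = floor(16384 / 1460)
Full segments = floor(11.2219) = 11

11


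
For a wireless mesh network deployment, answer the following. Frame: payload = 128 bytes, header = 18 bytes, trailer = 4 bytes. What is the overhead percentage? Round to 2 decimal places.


Given: payload = 128 B, header = 18 B, trailer = 4 B
Overhead bytes = header + trailer = 18 + 4 = 22
Total frame = payload + overhead = 128 + 22 = 150
Overhead % = 22 / 150 * 100 = 14.6667% -> 14.67% (2 dp)

14.67


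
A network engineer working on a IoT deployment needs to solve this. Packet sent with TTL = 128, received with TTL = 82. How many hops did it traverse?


Given: initial TTL = 128, received TTL = 82
Hops = initial TTL - received TTL
Hops = 128 - 82 = 46

46


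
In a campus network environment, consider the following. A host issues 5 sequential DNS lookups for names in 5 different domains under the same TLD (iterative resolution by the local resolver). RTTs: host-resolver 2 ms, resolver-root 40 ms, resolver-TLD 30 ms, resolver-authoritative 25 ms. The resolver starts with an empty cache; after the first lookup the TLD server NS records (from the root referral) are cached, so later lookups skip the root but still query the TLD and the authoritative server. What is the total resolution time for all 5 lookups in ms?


Lookup 1 (cold cache): local + root + TLD + auth = 2 + 40 + 30 + 25 = 97 ms
Lookups 2..5 (TLD NS cached -> skip root; new domain -> still ask TLD and auth): local + TLD + auth = 2 + 30 + 25 = 57 ms each
Remaining 4 lookups: 4 * 57 = 228 ms
Total = 97 + 228 = 325 ms

325


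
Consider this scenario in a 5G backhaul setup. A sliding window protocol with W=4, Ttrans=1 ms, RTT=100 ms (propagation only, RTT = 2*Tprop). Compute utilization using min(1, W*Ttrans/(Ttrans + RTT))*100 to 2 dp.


Given: W = 4, Ttrans = 1 ms, RTT = 100 ms (= 2 * Tprop, Tprop = 50 ms)
Cycle time = Ttrans + RTT = 1 + 100 = 101 ms (first packet sent until its ACK returns)
W * Ttrans = 4 * 1 = 4 ms of sending per cycle
W * Ttrans / (Ttrans + RTT) = 4 / 101 = 0.039604
U = min(1, 0.039604) = 0.039604
U% = 3.96%

3.96


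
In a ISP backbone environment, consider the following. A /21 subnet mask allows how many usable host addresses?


Given: subnet mask /21
Host bits = 32 - 21 = 11
Total addresses = 2^11 = 2048
Usable hosts = 2048 - 2 (network + broadcast) = 2046

2046
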